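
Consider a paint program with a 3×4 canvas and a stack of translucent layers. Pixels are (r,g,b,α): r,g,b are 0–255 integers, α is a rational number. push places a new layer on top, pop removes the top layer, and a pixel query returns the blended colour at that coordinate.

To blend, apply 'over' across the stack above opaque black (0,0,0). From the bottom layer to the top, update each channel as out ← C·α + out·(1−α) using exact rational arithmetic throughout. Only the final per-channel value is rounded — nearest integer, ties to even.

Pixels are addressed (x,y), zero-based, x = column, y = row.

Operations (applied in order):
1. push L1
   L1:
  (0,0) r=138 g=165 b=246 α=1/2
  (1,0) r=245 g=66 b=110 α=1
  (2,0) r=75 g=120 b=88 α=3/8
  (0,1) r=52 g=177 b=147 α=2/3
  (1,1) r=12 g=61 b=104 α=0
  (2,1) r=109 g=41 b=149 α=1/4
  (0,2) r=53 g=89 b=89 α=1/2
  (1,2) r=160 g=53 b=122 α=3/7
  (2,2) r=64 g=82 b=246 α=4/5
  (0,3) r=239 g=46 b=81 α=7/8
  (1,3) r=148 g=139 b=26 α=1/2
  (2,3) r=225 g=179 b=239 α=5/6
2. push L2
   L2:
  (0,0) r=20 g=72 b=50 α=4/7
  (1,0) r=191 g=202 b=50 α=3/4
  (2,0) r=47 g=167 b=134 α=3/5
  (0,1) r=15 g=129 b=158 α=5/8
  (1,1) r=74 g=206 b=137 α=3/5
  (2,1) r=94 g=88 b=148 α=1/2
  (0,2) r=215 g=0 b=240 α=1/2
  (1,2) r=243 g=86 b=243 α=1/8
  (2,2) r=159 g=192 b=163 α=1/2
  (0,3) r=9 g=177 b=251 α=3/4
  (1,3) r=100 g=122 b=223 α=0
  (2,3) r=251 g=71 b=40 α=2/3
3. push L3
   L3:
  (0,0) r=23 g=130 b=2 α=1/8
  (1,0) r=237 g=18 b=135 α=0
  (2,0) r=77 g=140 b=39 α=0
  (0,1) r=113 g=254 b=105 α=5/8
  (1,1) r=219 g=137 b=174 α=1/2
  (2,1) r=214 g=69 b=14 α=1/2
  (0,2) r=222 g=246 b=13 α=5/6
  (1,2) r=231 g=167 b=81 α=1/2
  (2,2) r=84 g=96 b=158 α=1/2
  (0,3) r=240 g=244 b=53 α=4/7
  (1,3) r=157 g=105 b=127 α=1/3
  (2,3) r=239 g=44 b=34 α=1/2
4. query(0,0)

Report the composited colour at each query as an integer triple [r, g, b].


query (0,0) [L1,L2,L3] — begin 0,0,0
after L1 α=1/2: [69, 165/2, 123]
after L2 α=4/7: [41, 153/2, 569/7]
after L3 α=1/8: [155/4, 1331/16, 571/8]
= [39, 83, 71]


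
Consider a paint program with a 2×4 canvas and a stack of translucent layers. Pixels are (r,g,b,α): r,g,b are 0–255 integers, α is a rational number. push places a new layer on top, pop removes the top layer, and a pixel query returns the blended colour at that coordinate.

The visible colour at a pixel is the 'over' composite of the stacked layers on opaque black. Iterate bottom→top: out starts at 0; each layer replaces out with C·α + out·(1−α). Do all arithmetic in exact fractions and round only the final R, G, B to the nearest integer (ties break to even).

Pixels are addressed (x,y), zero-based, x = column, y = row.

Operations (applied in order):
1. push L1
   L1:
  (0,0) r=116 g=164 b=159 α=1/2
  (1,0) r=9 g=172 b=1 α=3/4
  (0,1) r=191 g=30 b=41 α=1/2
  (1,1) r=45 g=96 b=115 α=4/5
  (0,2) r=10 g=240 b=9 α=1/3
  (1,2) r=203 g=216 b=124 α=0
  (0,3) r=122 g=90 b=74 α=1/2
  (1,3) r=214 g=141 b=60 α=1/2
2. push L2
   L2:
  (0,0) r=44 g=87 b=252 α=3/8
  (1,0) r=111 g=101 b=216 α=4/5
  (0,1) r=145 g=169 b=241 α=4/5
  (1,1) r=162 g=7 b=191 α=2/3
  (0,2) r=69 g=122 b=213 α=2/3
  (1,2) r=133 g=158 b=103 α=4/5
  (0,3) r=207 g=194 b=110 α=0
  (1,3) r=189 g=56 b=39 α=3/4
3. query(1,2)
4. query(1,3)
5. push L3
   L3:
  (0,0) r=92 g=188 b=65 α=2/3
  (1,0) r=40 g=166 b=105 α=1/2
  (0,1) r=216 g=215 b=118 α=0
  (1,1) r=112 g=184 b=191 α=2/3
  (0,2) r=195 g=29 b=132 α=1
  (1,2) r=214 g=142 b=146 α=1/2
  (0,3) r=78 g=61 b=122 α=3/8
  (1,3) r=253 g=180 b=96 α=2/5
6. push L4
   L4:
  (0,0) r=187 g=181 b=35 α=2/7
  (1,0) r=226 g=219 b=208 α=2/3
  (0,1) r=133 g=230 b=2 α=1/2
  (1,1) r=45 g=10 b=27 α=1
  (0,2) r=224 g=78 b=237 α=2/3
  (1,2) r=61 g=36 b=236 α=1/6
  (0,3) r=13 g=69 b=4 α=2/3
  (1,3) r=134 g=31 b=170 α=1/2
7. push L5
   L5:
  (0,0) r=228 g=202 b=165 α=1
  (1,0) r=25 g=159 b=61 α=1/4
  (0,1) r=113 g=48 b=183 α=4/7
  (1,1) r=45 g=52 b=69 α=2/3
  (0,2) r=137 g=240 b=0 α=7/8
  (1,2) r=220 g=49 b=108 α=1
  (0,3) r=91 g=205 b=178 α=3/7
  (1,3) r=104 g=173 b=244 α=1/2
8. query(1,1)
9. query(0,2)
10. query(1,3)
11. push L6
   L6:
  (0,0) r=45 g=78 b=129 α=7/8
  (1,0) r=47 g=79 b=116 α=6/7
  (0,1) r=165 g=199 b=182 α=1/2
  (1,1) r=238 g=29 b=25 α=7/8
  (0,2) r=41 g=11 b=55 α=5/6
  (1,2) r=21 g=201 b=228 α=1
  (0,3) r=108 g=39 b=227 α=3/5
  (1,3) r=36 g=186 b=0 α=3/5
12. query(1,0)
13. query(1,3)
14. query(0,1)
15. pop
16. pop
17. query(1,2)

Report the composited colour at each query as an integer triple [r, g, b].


(1,2) stack=L1,L2; from [0,0,0]:
L1 α=0: [0, 0, 0]
L2 α=4/5: [532/5, 632/5, 412/5]
rounded: [106, 126, 82]

(1,3) stack=L1,L2; from [0,0,0]:
+L1 (α=1/2) → [107, 141/2, 30]
+L2 (α=3/4) → [337/2, 477/8, 147/4]
→ [168, 60, 37]

(1,1) stack=L1,L2,L3,L4,L5; from [0,0,0]:
+L1 (α=4/5) → [36, 384/5, 92]
+L2 (α=2/3) → [120, 454/15, 158]
+L3 (α=2/3) → [344/3, 5974/45, 180]
+L4 (α=1) → [45, 10, 27]
+L5 (α=2/3) → [45, 38, 55]
→ [45, 38, 55]

at x=0,y=2 over L1,L2,L3,L4,L5:
after L1 α=1/3: [10/3, 80, 3]
after L2 α=2/3: [424/9, 108, 143]
after L3 α=1: [195, 29, 132]
after L4 α=2/3: [643/3, 185/3, 202]
after L5 α=7/8: [440/3, 5225/24, 101/4]
→ [147, 218, 25]

query (1,3) [L1,L2,L3,L4,L5] — begin 0,0,0
+L1 (α=1/2) → [107, 141/2, 30]
+L2 (α=3/4) → [337/2, 477/8, 147/4]
+L3 (α=2/5) → [2023/10, 4311/40, 1209/20]
+L4 (α=1/2) → [3363/20, 5551/80, 4609/40]
+L5 (α=1/2) → [5443/40, 19391/160, 14369/80]
rounded: [136, 121, 180]

(1,0) stack=L1,L2,L3,L4,L5,L6; from [0,0,0]:
after L1 α=3/4: [27/4, 129, 3/4]
after L2 α=4/5: [1803/20, 533/5, 3459/20]
after L3 α=1/2: [2603/40, 1363/10, 5559/40]
after L4 α=2/3: [20683/120, 5743/30, 22199/120]
after L5 α=1/4: [21683/160, 7333/40, 24639/160]
after L6 α=6/7: [66803/1120, 26293/280, 135999/1120]
= [60, 94, 121]

query (1,3) [L1,L2,L3,L4,L5,L6] — begin 0,0,0
after L1 α=1/2: [107, 141/2, 30]
after L2 α=3/4: [337/2, 477/8, 147/4]
after L3 α=2/5: [2023/10, 4311/40, 1209/20]
after L4 α=1/2: [3363/20, 5551/80, 4609/40]
after L5 α=1/2: [5443/40, 19391/160, 14369/80]
after L6 α=3/5: [7603/100, 64031/400, 14369/200]
rounded: [76, 160, 72]

at x=0,y=1 over L1,L2,L3,L4,L5,L6:
+L1 (α=1/2) → [191/2, 15, 41/2]
+L2 (α=4/5) → [1351/10, 691/5, 1969/10]
+L3 (α=0) → [1351/10, 691/5, 1969/10]
+L4 (α=1/2) → [2681/20, 1841/10, 1989/20]
+L5 (α=4/7) → [17083/140, 7443/70, 20607/140]
+L6 (α=1/2) → [40183/280, 21373/140, 46087/280]
= [144, 153, 165]

query (1,2) [L1,L2,L3,L4] — begin 0,0,0
+L1 (α=0) → [0, 0, 0]
+L2 (α=4/5) → [532/5, 632/5, 412/5]
+L3 (α=1/2) → [801/5, 671/5, 571/5]
+L4 (α=1/6) → [431/3, 707/6, 269/2]
rounded: [144, 118, 134]


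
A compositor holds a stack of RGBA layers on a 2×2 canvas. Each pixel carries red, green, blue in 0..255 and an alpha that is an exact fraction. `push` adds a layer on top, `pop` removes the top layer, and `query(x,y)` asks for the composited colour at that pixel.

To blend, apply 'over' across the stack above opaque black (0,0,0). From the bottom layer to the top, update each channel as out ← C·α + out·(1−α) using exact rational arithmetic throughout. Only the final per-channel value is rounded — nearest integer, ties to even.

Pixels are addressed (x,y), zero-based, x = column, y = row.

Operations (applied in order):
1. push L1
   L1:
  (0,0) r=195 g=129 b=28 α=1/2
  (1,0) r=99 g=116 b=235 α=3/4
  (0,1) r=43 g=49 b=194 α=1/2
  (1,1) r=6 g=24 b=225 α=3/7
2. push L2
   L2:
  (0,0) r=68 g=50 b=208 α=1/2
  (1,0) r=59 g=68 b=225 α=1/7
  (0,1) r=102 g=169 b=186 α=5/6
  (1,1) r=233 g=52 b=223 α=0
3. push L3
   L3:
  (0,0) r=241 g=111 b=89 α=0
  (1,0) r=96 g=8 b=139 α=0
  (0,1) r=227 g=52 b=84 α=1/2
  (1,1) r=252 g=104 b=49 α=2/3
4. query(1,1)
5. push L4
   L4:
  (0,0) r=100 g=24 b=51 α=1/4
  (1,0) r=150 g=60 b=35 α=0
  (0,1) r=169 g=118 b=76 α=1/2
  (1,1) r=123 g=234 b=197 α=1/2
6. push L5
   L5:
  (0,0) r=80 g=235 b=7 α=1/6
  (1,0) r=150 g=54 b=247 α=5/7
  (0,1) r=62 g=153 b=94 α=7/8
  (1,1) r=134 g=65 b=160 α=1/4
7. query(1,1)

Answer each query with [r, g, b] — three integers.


query (1,1) [L1,L2,L3] — begin 0,0,0
L1 α=3/7: [18/7, 72/7, 675/7]
L2 α=0: [18/7, 72/7, 675/7]
L3 α=2/3: [1182/7, 1528/21, 1361/21]
→ [169, 73, 65]

(1,1) stack=L1,L2,L3,L4,L5; from [0,0,0]:
after L1 α=3/7: [18/7, 72/7, 675/7]
after L2 α=0: [18/7, 72/7, 675/7]
after L3 α=2/3: [1182/7, 1528/21, 1361/21]
after L4 α=1/2: [2043/14, 3221/21, 2749/21]
after L5 α=1/4: [8005/56, 919/7, 3869/28]
rounded: [143, 131, 138]


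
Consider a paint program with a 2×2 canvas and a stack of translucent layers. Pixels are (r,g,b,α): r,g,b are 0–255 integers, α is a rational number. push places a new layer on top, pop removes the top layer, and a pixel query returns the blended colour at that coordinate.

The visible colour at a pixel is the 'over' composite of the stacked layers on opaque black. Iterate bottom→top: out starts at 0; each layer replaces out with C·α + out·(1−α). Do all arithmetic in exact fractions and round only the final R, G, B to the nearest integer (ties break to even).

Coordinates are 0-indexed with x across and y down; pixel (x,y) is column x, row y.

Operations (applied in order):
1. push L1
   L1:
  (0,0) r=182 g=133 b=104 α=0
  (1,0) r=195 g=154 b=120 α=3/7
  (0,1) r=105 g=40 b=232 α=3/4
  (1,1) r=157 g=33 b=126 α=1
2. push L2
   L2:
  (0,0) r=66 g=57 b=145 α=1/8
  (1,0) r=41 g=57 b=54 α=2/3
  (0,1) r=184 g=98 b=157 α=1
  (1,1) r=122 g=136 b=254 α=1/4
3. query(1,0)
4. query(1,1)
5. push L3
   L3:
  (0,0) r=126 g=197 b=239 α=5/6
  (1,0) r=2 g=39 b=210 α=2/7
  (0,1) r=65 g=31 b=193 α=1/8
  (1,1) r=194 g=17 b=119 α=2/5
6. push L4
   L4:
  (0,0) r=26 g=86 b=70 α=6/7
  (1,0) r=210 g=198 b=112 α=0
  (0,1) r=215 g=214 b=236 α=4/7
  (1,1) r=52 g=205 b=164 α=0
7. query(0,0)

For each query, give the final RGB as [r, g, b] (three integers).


query (1,0) [L1,L2] — begin 0,0,0
L1 α=3/7: [585/7, 66, 360/7]
L2 α=2/3: [1159/21, 60, 372/7]
rounded: [55, 60, 53]

at x=1,y=1 over L1,L2:
L1 α=1: [157, 33, 126]
L2 α=1/4: [593/4, 235/4, 158]
rounded: [148, 59, 158]

(0,0) stack=L1,L2,L3,L4; from [0,0,0]:
+L1 (α=0) → [0, 0, 0]
+L2 (α=1/8) → [33/4, 57/8, 145/8]
+L3 (α=5/6) → [851/8, 7937/48, 3235/16]
+L4 (α=6/7) → [2099/56, 32705/336, 9955/112]
= [37, 97, 89]


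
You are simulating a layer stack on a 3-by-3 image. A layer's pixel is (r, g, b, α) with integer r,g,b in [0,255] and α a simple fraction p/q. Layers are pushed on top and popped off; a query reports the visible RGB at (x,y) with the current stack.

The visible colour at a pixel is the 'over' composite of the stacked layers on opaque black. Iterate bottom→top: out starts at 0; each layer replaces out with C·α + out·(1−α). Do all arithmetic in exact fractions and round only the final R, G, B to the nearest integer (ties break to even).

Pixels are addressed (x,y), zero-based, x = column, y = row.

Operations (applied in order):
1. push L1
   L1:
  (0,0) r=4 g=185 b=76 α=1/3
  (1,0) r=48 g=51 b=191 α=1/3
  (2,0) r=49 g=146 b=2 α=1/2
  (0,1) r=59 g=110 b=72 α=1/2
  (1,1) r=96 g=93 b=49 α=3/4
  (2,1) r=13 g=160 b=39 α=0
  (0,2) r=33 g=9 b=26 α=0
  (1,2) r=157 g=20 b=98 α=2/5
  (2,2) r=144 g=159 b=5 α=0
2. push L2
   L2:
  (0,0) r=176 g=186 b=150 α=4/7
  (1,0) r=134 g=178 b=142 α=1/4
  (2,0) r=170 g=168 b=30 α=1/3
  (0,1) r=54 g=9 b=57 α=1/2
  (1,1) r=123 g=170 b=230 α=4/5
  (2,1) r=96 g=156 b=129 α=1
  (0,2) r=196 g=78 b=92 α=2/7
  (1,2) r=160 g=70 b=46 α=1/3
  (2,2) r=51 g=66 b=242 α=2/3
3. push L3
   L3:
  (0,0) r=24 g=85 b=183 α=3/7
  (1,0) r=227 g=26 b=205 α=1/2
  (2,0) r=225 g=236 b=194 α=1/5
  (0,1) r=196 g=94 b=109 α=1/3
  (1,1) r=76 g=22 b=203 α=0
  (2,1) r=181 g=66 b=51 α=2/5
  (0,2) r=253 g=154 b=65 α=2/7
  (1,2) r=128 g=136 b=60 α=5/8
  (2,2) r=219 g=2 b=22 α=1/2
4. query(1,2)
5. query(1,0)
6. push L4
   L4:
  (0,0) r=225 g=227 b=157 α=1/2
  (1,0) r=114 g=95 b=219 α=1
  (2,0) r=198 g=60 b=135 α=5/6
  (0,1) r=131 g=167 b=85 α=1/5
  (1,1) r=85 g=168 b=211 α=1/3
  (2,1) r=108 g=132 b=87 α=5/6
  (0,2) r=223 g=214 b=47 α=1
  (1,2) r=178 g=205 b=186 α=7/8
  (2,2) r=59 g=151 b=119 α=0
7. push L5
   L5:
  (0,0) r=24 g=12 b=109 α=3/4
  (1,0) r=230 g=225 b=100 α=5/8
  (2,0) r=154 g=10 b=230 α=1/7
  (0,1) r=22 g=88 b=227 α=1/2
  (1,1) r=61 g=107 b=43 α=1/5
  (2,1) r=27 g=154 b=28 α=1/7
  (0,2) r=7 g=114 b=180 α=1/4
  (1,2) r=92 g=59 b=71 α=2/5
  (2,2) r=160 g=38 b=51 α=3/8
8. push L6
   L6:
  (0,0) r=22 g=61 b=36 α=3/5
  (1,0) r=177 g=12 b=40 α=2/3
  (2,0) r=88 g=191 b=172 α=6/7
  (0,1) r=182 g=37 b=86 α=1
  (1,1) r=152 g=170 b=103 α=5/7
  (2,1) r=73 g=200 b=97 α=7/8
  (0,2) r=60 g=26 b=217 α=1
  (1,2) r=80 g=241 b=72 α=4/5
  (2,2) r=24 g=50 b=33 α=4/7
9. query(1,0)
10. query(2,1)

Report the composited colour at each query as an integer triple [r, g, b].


query (1,2) [L1,L2,L3] — begin 0,0,0
L1 α=2/5: [314/5, 8, 196/5]
L2 α=1/3: [476/5, 86/3, 622/15]
L3 α=5/8: [1157/10, 383/4, 1061/20]
= [116, 96, 53]

(1,0) stack=L1,L2,L3; from [0,0,0]:
+L1 (α=1/3) → [16, 17, 191/3]
+L2 (α=1/4) → [91/2, 229/4, 333/4]
+L3 (α=1/2) → [545/4, 333/8, 1153/8]
→ [136, 42, 144]

at x=1,y=0 over L1,L2,L3,L4,L5,L6:
after L1 α=1/3: [16, 17, 191/3]
after L2 α=1/4: [91/2, 229/4, 333/4]
after L3 α=1/2: [545/4, 333/8, 1153/8]
after L4 α=1: [114, 95, 219]
after L5 α=5/8: [373/2, 705/4, 1157/8]
after L6 α=2/3: [1081/6, 267/4, 599/8]
= [180, 67, 75]

(2,1) stack=L1,L2,L3,L4,L5,L6; from [0,0,0]:
L1 α=0: [0, 0, 0]
L2 α=1: [96, 156, 129]
L3 α=2/5: [130, 120, 489/5]
L4 α=5/6: [335/3, 130, 444/5]
L5 α=1/7: [697/7, 934/7, 2804/35]
L6 α=7/8: [2137/28, 5367/28, 26569/280]
= [76, 192, 95]


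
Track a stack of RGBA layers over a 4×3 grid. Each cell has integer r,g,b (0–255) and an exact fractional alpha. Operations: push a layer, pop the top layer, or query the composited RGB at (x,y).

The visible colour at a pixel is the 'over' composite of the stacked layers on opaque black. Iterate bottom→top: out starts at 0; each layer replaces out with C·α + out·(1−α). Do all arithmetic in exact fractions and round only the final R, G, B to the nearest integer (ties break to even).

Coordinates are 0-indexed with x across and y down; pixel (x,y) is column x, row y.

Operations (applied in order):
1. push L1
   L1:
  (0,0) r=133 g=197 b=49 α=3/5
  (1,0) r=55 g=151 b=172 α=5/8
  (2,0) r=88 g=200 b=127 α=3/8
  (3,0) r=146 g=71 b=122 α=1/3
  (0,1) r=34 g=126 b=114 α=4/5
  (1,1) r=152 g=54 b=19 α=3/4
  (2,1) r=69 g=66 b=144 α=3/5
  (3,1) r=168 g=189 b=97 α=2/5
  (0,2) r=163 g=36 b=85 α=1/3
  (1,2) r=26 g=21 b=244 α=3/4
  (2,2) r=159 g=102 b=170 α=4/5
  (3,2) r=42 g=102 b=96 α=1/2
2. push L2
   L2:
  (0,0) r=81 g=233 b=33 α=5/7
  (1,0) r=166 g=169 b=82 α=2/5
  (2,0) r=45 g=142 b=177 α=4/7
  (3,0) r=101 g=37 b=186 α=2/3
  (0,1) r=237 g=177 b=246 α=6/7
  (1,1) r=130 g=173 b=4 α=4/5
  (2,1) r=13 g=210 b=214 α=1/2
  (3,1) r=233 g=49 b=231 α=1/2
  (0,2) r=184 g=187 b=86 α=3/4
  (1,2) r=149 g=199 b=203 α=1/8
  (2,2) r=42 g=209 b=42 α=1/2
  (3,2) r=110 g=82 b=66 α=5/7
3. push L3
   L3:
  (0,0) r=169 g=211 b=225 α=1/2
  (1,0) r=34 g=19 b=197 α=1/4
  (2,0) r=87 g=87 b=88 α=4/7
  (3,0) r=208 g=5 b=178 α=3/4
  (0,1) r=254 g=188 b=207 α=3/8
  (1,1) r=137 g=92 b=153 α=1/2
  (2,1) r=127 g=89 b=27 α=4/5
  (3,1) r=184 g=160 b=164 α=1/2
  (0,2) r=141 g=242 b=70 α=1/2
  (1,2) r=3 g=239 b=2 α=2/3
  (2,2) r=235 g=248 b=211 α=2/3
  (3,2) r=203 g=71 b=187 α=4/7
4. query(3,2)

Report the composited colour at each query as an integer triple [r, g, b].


query (3,2) [L1,L2,L3] — begin 0,0,0
+L1 (α=1/2) → [21, 51, 48]
+L2 (α=5/7) → [592/7, 512/7, 426/7]
+L3 (α=4/7) → [7460/49, 3524/49, 6514/49]
→ [152, 72, 133]


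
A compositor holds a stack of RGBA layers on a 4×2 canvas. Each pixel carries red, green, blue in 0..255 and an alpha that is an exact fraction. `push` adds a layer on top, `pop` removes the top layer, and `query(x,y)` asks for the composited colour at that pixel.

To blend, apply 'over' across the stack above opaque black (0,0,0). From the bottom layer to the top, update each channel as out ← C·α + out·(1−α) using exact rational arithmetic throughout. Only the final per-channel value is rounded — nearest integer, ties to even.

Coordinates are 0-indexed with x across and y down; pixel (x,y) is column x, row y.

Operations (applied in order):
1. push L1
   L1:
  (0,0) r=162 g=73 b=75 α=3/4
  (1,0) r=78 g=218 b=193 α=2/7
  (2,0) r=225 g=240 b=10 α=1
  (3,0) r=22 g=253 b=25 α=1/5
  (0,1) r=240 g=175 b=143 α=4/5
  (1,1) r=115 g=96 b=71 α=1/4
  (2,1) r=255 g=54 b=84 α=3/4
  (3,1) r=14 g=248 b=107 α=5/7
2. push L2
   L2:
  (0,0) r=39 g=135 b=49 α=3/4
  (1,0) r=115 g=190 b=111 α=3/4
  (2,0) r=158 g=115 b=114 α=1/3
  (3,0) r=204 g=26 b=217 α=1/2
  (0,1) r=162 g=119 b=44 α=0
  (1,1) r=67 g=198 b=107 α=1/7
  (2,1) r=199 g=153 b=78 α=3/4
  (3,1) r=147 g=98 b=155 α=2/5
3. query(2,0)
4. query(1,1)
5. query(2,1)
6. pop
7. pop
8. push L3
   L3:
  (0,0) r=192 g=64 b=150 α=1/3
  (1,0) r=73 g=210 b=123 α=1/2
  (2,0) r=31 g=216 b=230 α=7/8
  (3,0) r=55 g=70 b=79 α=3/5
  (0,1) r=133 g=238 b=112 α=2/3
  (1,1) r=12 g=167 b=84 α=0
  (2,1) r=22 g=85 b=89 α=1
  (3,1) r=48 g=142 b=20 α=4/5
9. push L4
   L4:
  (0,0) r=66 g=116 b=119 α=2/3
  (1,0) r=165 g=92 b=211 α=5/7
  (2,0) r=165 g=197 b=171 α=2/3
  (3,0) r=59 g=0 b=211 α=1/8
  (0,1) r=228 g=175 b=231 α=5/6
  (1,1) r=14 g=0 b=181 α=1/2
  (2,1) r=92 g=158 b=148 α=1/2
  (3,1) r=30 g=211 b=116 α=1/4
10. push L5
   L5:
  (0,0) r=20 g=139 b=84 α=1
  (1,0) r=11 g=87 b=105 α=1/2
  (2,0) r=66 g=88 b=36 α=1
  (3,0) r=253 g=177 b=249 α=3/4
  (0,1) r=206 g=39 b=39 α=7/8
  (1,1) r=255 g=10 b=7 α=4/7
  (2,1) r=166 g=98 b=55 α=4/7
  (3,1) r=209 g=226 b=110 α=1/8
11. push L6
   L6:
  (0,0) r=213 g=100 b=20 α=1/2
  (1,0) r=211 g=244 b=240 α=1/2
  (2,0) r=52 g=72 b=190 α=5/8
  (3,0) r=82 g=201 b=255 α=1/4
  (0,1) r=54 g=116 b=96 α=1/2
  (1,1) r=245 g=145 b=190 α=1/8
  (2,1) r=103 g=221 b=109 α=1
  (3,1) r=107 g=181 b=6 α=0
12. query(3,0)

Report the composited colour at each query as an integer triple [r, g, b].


(2,0) stack=L1,L2; from [0,0,0]:
+L1 (α=1) → [225, 240, 10]
+L2 (α=1/3) → [608/3, 595/3, 134/3]
→ [203, 198, 45]

query (1,1) [L1,L2] — begin 0,0,0
after L1 α=1/4: [115/4, 24, 71/4]
after L2 α=1/7: [479/14, 342/7, 61/2]
rounded: [34, 49, 30]

(2,1) stack=L1,L2; from [0,0,0]:
after L1 α=3/4: [765/4, 81/2, 63]
after L2 α=3/4: [3153/16, 999/8, 297/4]
= [197, 125, 74]

at x=3,y=0 over L3,L4,L5,L6:
after L3 α=3/5: [33, 42, 237/5]
after L4 α=1/8: [145/4, 147/4, 1357/20]
after L5 α=3/4: [3181/16, 2271/16, 16297/80]
after L6 α=1/4: [10855/64, 10029/64, 69291/320]
= [170, 157, 217]


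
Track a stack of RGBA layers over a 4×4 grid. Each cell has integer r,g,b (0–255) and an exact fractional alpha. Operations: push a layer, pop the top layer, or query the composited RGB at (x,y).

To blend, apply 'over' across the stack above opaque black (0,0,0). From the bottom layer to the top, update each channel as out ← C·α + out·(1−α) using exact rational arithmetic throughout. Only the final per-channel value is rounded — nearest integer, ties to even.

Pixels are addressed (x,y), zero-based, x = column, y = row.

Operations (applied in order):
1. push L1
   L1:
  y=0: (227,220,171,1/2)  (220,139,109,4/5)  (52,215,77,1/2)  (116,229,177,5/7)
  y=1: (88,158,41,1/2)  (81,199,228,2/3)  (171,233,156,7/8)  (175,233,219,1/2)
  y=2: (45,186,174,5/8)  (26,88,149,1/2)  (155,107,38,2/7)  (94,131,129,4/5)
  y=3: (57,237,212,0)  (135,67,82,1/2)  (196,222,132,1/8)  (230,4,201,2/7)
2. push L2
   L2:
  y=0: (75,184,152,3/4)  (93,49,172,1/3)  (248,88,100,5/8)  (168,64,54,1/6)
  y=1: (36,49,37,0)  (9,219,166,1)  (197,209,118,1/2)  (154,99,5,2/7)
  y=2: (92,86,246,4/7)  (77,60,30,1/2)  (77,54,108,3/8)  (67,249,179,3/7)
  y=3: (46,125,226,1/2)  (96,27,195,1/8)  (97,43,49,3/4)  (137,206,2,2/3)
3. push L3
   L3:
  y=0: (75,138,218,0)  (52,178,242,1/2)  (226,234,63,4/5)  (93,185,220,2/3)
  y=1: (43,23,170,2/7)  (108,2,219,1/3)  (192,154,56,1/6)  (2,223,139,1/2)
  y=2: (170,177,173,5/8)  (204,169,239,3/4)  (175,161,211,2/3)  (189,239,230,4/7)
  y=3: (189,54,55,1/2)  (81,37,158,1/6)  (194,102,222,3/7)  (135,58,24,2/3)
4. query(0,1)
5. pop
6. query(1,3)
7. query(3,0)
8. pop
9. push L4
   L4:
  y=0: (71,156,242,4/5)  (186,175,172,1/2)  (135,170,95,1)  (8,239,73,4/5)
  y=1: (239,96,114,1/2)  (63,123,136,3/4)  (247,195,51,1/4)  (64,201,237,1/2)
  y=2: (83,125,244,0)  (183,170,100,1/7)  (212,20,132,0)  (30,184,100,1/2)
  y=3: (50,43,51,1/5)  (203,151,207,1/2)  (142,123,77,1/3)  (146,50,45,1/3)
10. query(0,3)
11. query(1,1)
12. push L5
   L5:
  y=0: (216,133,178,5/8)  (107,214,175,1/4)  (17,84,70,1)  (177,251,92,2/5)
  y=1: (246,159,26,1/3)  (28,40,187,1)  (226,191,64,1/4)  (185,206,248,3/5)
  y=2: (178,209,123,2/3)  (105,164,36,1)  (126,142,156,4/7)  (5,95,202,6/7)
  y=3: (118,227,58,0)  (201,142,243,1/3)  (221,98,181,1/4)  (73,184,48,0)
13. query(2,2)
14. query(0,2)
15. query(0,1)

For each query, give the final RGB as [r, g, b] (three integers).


(0,1) stack=L1,L2,L3; from [0,0,0]:
+L1 (α=1/2) → [44, 79, 41/2]
+L2 (α=0) → [44, 79, 41/2]
+L3 (α=2/7) → [306/7, 63, 885/14]
→ [44, 63, 63]

(1,3) stack=L1,L2; from [0,0,0]:
+L1 (α=1/2) → [135/2, 67/2, 41]
+L2 (α=1/8) → [1137/16, 523/16, 241/4]
→ [71, 33, 60]

query (3,0) [L1,L2] — begin 0,0,0
+L1 (α=5/7) → [580/7, 1145/7, 885/7]
+L2 (α=1/6) → [2038/21, 6173/42, 1601/14]
→ [97, 147, 114]

at x=0,y=3 over L1,L4:
+L1 (α=0) → [0, 0, 0]
+L4 (α=1/5) → [10, 43/5, 51/5]
= [10, 9, 10]

query (1,1) [L1,L4] — begin 0,0,0
+L1 (α=2/3) → [54, 398/3, 152]
+L4 (α=3/4) → [243/4, 1505/12, 140]
= [61, 125, 140]

query (2,2) [L1,L4,L5] — begin 0,0,0
+L1 (α=2/7) → [310/7, 214/7, 76/7]
+L4 (α=0) → [310/7, 214/7, 76/7]
+L5 (α=4/7) → [4458/49, 4618/49, 4596/49]
→ [91, 94, 94]

at x=0,y=2 over L1,L4,L5:
L1 α=5/8: [225/8, 465/4, 435/4]
L4 α=0: [225/8, 465/4, 435/4]
L5 α=2/3: [3073/24, 2137/12, 473/4]
rounded: [128, 178, 118]

at x=0,y=1 over L1,L4,L5:
after L1 α=1/2: [44, 79, 41/2]
after L4 α=1/2: [283/2, 175/2, 269/4]
after L5 α=1/3: [529/3, 334/3, 107/2]
→ [176, 111, 54]


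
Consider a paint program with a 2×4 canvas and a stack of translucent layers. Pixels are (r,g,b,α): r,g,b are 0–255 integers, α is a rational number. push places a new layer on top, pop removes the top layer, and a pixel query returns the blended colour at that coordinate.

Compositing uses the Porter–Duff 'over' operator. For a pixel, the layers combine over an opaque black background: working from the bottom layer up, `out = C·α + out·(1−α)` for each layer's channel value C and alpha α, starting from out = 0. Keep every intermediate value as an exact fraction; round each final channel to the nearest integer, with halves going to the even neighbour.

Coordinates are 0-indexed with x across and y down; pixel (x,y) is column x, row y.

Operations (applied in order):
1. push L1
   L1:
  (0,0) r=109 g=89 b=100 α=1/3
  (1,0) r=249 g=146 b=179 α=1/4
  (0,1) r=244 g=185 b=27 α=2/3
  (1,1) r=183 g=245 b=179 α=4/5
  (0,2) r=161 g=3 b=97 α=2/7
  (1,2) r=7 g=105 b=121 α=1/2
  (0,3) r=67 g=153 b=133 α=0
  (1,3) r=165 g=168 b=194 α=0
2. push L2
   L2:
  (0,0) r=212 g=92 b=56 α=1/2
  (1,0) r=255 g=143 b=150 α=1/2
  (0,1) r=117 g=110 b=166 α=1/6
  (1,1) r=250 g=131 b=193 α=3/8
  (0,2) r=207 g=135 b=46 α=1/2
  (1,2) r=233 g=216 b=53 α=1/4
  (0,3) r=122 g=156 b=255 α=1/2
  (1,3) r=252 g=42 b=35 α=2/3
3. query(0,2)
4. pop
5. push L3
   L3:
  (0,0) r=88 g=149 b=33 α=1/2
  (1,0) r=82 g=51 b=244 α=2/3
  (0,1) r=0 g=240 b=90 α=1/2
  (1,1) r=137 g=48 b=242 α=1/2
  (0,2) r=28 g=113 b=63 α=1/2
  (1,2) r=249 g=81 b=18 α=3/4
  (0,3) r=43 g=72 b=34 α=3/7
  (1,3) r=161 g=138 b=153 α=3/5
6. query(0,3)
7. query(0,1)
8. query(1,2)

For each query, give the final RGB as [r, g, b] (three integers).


(0,2) stack=L1,L2; from [0,0,0]:
+L1 (α=2/7) → [46, 6/7, 194/7]
+L2 (α=1/2) → [253/2, 951/14, 258/7]
rounded: [126, 68, 37]

at x=0,y=3 over L1,L3:
+L1 (α=0) → [0, 0, 0]
+L3 (α=3/7) → [129/7, 216/7, 102/7]
rounded: [18, 31, 15]

query (0,1) [L1,L3] — begin 0,0,0
+L1 (α=2/3) → [488/3, 370/3, 18]
+L3 (α=1/2) → [244/3, 545/3, 54]
rounded: [81, 182, 54]

query (1,2) [L1,L3] — begin 0,0,0
after L1 α=1/2: [7/2, 105/2, 121/2]
after L3 α=3/4: [1501/8, 591/8, 229/8]
= [188, 74, 29]


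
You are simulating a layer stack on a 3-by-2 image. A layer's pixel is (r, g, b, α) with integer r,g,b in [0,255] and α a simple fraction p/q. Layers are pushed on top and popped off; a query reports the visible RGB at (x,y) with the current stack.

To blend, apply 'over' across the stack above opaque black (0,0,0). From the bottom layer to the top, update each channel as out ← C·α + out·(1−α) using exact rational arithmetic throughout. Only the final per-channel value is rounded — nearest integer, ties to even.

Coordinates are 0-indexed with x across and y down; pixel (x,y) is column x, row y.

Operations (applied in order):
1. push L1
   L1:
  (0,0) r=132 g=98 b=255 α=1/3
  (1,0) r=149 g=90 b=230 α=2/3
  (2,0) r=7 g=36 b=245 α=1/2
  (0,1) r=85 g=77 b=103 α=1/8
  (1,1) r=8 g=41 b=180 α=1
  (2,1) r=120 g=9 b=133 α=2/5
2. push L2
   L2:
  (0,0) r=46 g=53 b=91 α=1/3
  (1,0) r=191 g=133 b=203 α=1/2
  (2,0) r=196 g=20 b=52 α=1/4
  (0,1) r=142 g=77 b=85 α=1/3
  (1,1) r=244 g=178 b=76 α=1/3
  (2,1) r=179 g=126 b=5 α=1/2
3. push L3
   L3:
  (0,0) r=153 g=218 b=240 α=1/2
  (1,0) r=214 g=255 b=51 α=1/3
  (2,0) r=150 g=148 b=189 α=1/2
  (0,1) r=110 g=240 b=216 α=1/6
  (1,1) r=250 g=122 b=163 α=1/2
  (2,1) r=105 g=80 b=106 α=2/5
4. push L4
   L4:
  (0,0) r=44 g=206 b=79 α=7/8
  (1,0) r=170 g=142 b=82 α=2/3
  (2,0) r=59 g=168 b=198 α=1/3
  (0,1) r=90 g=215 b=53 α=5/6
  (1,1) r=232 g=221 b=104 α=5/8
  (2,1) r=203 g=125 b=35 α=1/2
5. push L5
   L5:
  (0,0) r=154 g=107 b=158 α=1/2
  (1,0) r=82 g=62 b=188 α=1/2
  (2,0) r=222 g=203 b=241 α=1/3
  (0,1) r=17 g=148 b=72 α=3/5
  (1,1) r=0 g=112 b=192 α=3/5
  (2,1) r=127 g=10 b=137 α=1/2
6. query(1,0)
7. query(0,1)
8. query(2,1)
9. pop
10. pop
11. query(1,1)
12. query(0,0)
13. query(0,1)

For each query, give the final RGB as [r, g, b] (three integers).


query (1,0) [L1,L2,L3,L4,L5] — begin 0,0,0
+L1 (α=2/3) → [298/3, 60, 460/3]
+L2 (α=1/2) → [871/6, 193/2, 1069/6]
+L3 (α=1/3) → [1513/9, 448/3, 1222/9]
+L4 (α=2/3) → [4573/27, 1300/9, 2698/27]
+L5 (α=1/2) → [6787/54, 929/9, 3887/27]
→ [126, 103, 144]

query (0,1) [L1,L2,L3,L4,L5] — begin 0,0,0
+L1 (α=1/8) → [85/8, 77/8, 103/8]
+L2 (α=1/3) → [653/12, 385/12, 443/12]
+L3 (α=1/6) → [4585/72, 4805/72, 4807/72]
+L4 (α=5/6) → [36985/432, 82205/432, 23887/432]
+L5 (α=3/5) → [48001/1080, 178109/1080, 70543/1080]
→ [44, 165, 65]

query (2,1) [L1,L2,L3,L4,L5] — begin 0,0,0
after L1 α=2/5: [48, 18/5, 266/5]
after L2 α=1/2: [227/2, 324/5, 291/10]
after L3 α=2/5: [1101/10, 1772/25, 2993/50]
after L4 α=1/2: [3131/20, 4897/50, 4743/100]
after L5 α=1/2: [5671/40, 5397/100, 18443/200]
→ [142, 54, 92]

(1,1) stack=L1,L2,L3; from [0,0,0]:
L1 α=1: [8, 41, 180]
L2 α=1/3: [260/3, 260/3, 436/3]
L3 α=1/2: [505/3, 313/3, 925/6]
→ [168, 104, 154]

at x=0,y=0 over L1,L2,L3:
+L1 (α=1/3) → [44, 98/3, 85]
+L2 (α=1/3) → [134/3, 355/9, 87]
+L3 (α=1/2) → [593/6, 2317/18, 327/2]
= [99, 129, 164]

at x=0,y=1 over L1,L2,L3:
L1 α=1/8: [85/8, 77/8, 103/8]
L2 α=1/3: [653/12, 385/12, 443/12]
L3 α=1/6: [4585/72, 4805/72, 4807/72]
= [64, 67, 67]


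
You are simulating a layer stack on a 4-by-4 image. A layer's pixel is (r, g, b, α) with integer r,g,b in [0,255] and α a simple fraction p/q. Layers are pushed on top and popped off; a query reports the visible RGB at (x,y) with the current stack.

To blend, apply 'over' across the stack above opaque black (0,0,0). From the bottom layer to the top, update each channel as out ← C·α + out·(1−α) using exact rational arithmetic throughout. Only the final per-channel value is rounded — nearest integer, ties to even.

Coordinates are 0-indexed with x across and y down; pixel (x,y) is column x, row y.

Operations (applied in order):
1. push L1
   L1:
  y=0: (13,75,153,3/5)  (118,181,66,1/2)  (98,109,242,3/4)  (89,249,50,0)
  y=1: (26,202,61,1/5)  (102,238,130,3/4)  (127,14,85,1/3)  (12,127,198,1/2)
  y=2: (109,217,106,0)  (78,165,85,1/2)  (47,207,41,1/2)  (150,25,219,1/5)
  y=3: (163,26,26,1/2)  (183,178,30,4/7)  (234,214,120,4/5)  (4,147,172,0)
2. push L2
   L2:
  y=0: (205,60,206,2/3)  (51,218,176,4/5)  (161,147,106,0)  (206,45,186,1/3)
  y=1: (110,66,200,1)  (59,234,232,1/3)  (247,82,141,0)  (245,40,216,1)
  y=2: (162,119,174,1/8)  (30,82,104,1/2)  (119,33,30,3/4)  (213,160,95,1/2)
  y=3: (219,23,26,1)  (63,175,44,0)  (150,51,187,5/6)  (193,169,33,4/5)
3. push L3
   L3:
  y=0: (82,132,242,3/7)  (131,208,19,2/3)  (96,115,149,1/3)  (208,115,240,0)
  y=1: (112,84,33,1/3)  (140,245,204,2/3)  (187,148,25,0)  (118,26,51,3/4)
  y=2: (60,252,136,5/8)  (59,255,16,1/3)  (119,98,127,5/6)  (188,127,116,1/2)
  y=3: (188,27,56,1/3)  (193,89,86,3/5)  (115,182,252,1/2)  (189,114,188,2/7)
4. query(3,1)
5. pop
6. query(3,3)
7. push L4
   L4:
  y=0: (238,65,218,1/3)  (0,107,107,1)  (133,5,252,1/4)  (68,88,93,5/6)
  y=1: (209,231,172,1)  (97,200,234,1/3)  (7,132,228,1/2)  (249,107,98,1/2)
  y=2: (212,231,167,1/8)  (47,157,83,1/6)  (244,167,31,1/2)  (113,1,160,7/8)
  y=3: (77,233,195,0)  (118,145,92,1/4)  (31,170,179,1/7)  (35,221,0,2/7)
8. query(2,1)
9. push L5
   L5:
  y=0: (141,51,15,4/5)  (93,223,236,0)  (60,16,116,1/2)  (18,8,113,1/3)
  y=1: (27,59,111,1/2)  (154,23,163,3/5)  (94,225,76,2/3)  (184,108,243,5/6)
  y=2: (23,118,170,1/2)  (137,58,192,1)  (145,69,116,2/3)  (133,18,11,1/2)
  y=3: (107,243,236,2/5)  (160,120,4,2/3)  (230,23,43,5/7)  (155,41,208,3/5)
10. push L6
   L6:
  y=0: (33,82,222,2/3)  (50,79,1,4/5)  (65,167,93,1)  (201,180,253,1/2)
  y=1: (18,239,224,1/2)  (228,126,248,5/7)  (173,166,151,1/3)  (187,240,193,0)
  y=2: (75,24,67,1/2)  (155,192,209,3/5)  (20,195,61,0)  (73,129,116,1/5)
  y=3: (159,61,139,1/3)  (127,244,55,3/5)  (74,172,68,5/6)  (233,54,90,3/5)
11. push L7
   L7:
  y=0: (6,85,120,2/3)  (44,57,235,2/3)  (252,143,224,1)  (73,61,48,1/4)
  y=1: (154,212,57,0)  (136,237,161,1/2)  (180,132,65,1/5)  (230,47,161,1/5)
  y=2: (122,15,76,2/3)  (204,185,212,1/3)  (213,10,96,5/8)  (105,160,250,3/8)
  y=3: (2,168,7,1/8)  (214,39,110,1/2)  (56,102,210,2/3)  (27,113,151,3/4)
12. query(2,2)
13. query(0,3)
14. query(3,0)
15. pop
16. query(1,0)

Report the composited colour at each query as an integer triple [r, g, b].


query (3,1) [L1,L2,L3] — begin 0,0,0
+L1 (α=1/2) → [6, 127/2, 99]
+L2 (α=1) → [245, 40, 216]
+L3 (α=3/4) → [599/4, 59/2, 369/4]
= [150, 30, 92]

(3,3) stack=L1,L2; from [0,0,0]:
+L1 (α=0) → [0, 0, 0]
+L2 (α=4/5) → [772/5, 676/5, 132/5]
= [154, 135, 26]

(2,1) stack=L1,L2,L4; from [0,0,0]:
L1 α=1/3: [127/3, 14/3, 85/3]
L2 α=0: [127/3, 14/3, 85/3]
L4 α=1/2: [74/3, 205/3, 769/6]
= [25, 68, 128]

(2,2) stack=L1,L2,L4,L5,L6,L7; from [0,0,0]:
L1 α=1/2: [47/2, 207/2, 41/2]
L2 α=3/4: [761/8, 405/8, 221/8]
L4 α=1/2: [2713/16, 1741/16, 469/16]
L5 α=2/3: [2451/16, 3949/48, 4181/48]
L6 α=0: [2451/16, 3949/48, 4181/48]
L7 α=5/8: [24393/128, 4749/128, 11861/128]
= [191, 37, 93]

query (0,3) [L1,L2,L4,L5,L6,L7] — begin 0,0,0
+L1 (α=1/2) → [163/2, 13, 13]
+L2 (α=1) → [219, 23, 26]
+L4 (α=0) → [219, 23, 26]
+L5 (α=2/5) → [871/5, 111, 110]
+L6 (α=1/3) → [2537/15, 283/3, 359/3]
+L7 (α=1/8) → [17789/120, 2485/24, 1267/12]
rounded: [148, 104, 106]

query (3,0) [L1,L2,L4,L5,L6,L7] — begin 0,0,0
after L1 α=0: [0, 0, 0]
after L2 α=1/3: [206/3, 15, 62]
after L4 α=5/6: [613/9, 455/6, 527/6]
after L5 α=1/3: [1388/27, 479/9, 866/9]
after L6 α=1/2: [6815/54, 2099/18, 3143/18]
after L7 α=1/4: [8129/72, 2465/24, 3431/24]
rounded: [113, 103, 143]

at x=1,y=0 over L1,L2,L4,L5,L6:
after L1 α=1/2: [59, 181/2, 33]
after L2 α=4/5: [263/5, 385/2, 737/5]
after L4 α=1: [0, 107, 107]
after L5 α=0: [0, 107, 107]
after L6 α=4/5: [40, 423/5, 111/5]
= [40, 85, 22]


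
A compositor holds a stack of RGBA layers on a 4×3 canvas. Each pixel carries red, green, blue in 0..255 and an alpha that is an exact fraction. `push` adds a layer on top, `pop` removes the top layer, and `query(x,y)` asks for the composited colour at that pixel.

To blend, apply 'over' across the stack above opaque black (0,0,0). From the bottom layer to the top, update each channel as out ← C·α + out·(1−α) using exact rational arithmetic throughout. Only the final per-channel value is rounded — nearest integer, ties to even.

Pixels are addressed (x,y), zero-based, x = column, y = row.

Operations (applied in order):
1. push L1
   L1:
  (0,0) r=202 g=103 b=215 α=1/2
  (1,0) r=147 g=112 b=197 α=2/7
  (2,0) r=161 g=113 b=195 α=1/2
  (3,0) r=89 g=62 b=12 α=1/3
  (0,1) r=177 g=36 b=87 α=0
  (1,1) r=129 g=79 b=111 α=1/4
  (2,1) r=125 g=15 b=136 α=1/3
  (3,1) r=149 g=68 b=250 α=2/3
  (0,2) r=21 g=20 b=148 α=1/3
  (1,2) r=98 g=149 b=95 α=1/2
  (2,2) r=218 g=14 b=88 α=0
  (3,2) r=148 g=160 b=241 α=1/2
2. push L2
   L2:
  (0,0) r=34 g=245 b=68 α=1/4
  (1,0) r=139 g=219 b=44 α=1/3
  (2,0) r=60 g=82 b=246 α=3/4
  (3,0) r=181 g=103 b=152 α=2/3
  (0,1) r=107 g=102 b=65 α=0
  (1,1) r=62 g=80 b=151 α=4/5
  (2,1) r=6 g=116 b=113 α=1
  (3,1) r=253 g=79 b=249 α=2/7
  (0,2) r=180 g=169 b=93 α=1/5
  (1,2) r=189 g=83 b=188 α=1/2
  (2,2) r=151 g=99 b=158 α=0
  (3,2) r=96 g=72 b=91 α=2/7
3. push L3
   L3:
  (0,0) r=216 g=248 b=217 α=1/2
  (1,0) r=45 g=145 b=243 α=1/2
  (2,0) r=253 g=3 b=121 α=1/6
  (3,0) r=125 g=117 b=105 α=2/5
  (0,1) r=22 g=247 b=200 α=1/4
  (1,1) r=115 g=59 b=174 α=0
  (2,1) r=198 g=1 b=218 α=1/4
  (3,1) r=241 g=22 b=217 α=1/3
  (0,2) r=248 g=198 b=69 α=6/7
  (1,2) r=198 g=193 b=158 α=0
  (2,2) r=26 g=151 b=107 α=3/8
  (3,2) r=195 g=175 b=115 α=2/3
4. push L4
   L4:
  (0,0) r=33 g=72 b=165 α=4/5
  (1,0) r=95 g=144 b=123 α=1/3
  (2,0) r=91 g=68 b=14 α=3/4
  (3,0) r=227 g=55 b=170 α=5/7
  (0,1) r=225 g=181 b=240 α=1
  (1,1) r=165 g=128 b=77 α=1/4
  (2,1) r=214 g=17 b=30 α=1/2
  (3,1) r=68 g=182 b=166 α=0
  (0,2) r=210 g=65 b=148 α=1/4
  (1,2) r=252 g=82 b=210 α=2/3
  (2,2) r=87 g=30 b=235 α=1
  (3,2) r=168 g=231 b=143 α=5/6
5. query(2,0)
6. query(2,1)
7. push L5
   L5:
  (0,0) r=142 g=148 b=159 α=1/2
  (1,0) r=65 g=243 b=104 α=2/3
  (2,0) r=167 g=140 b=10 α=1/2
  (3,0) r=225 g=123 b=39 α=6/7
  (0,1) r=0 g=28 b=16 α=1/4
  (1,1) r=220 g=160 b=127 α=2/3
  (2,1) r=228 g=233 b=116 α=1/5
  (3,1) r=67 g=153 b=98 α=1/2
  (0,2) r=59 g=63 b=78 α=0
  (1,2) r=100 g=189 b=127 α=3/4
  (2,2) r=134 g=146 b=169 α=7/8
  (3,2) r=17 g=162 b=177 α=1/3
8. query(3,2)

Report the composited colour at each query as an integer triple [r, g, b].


(2,0) stack=L1,L2,L3,L4; from [0,0,0]:
L1 α=1/2: [161/2, 113/2, 195/2]
L2 α=3/4: [521/8, 605/8, 1671/8]
L3 α=1/6: [1543/16, 3049/48, 9323/48]
L4 α=3/4: [5911/64, 12841/192, 11339/192]
→ [92, 67, 59]

(2,1) stack=L1,L2,L3,L4; from [0,0,0]:
L1 α=1/3: [125/3, 5, 136/3]
L2 α=1: [6, 116, 113]
L3 α=1/4: [54, 349/4, 557/4]
L4 α=1/2: [134, 417/8, 677/8]
→ [134, 52, 85]

query (3,2) [L1,L2,L3,L4,L5] — begin 0,0,0
+L1 (α=1/2) → [74, 80, 241/2]
+L2 (α=2/7) → [562/7, 544/7, 1569/14]
+L3 (α=2/3) → [3292/21, 998/7, 4789/42]
+L4 (α=5/6) → [10466/63, 9083/42, 34819/252]
+L5 (α=1/3) → [22003/189, 12485/63, 57121/378]
→ [116, 198, 151]


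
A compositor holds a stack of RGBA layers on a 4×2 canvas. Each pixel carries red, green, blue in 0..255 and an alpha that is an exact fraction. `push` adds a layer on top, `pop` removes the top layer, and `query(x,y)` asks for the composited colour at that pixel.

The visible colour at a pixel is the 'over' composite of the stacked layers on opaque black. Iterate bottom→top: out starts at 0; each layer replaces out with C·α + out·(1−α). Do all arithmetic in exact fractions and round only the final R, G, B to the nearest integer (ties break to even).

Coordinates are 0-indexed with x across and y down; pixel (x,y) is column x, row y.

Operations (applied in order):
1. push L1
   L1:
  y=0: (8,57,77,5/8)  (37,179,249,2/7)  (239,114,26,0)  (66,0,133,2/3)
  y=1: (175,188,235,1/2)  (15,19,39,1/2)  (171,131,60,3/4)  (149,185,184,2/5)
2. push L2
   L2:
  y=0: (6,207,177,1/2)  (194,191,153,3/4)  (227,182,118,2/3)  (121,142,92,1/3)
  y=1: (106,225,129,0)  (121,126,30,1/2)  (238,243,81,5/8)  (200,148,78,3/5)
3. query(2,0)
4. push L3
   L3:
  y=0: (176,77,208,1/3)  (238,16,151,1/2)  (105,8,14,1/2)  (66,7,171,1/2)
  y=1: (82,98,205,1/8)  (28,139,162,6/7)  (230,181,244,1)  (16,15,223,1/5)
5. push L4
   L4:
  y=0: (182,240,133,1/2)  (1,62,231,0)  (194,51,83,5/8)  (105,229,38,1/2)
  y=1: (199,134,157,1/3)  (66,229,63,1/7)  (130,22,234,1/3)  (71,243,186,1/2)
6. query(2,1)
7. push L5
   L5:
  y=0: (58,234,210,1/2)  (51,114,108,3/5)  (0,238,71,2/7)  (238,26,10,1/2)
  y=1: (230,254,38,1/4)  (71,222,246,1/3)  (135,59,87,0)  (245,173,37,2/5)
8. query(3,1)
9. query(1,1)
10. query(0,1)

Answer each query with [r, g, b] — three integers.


at x=2,y=0 over L1,L2:
L1 α=0: [0, 0, 0]
L2 α=2/3: [454/3, 364/3, 236/3]
rounded: [151, 121, 79]

at x=2,y=1 over L1,L2,L3,L4:
L1 α=3/4: [513/4, 393/4, 45]
L2 α=5/8: [6299/32, 6039/32, 135/2]
L3 α=1: [230, 181, 244]
L4 α=1/3: [590/3, 128, 722/3]
= [197, 128, 241]

query (3,1) [L1,L2,L3,L4,L5] — begin 0,0,0
after L1 α=2/5: [298/5, 74, 368/5]
after L2 α=3/5: [3596/25, 592/5, 1906/25]
after L3 α=1/5: [14784/125, 2443/25, 13199/125]
after L4 α=1/2: [23659/250, 4259/25, 36449/250]
after L5 α=2/5: [193477/1250, 21427/125, 127847/1250]
→ [155, 171, 102]

(1,1) stack=L1,L2,L3,L4,L5; from [0,0,0]:
after L1 α=1/2: [15/2, 19/2, 39/2]
after L2 α=1/2: [257/4, 271/4, 99/4]
after L3 α=6/7: [929/28, 3607/28, 3987/28]
after L4 α=1/7: [3711/98, 14027/98, 12843/98]
after L5 α=1/3: [7190/147, 24905/147, 8299/49]
rounded: [49, 169, 169]

query (0,1) [L1,L2,L3,L4,L5] — begin 0,0,0
+L1 (α=1/2) → [175/2, 94, 235/2]
+L2 (α=0) → [175/2, 94, 235/2]
+L3 (α=1/8) → [1389/16, 189/2, 2055/16]
+L4 (α=1/3) → [2981/24, 323/3, 3311/24]
+L5 (α=1/4) → [4821/32, 577/4, 3615/32]
→ [151, 144, 113]


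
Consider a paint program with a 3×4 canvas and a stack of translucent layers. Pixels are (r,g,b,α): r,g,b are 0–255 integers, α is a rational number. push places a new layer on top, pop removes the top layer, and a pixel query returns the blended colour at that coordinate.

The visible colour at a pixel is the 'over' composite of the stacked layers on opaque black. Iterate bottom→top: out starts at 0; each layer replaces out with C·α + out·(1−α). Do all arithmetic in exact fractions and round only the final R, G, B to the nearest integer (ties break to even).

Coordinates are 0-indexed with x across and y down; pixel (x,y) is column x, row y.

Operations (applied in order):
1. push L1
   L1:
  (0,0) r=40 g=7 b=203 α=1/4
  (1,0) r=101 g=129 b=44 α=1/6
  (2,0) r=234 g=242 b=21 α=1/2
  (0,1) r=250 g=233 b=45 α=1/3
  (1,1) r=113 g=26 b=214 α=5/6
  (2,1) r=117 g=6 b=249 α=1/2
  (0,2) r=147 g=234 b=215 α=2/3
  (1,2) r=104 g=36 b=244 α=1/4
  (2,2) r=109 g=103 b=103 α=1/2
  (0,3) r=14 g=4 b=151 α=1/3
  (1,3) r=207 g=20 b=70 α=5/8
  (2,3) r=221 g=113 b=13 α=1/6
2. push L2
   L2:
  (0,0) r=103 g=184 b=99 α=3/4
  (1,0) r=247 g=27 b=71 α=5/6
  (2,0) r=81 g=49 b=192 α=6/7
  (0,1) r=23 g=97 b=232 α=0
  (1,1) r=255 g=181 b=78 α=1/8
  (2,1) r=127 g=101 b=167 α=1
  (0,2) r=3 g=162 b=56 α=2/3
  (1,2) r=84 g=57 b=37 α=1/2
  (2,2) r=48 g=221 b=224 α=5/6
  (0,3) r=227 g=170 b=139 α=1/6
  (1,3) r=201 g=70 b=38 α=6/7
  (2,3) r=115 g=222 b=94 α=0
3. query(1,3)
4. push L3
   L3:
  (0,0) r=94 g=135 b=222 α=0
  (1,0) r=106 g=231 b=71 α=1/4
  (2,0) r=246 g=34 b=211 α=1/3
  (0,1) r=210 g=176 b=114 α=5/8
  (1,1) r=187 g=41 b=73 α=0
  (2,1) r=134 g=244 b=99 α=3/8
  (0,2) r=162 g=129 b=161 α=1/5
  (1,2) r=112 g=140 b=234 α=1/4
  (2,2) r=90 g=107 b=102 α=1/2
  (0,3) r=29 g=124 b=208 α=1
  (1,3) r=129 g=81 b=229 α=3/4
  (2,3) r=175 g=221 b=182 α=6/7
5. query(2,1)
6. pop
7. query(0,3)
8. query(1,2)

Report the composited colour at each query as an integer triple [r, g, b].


(1,3) stack=L1,L2; from [0,0,0]:
L1 α=5/8: [1035/8, 25/2, 175/4]
L2 α=6/7: [10683/56, 865/14, 1087/28]
rounded: [191, 62, 39]

query (2,1) [L1,L2,L3] — begin 0,0,0
+L1 (α=1/2) → [117/2, 3, 249/2]
+L2 (α=1) → [127, 101, 167]
+L3 (α=3/8) → [1037/8, 1237/8, 283/2]
→ [130, 155, 142]

at x=0,y=3 over L1,L2:
after L1 α=1/3: [14/3, 4/3, 151/3]
after L2 α=1/6: [751/18, 265/9, 586/9]
= [42, 29, 65]

query (1,2) [L1,L2] — begin 0,0,0
L1 α=1/4: [26, 9, 61]
L2 α=1/2: [55, 33, 49]
= [55, 33, 49]
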